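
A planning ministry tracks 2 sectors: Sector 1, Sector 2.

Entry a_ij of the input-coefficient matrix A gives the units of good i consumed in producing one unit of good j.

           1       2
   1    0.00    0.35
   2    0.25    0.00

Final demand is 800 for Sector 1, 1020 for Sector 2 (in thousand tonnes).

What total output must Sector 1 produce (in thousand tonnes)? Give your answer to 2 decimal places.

x_1 = 1267.95

I − A =
  [   1.00    -0.35]
  [  -0.25     1.00]
det(I−A) = (1.00)(1.00) − (-0.35)(-0.25) = 0.9125
adj(I−A) = [[1.00, 0.35], [0.25, 1.00]]
(I − A)⁻¹ = adj(I−A) / det(I−A) ≈
  [   1.0959     0.3836]
  [   0.2740     1.0959]
x = (I − A)⁻¹ d = adj(I−A)·d / det(I−A), with det(I−A) = 0.9125:
  x_1 = (1.00·800 + 0.35·1020) / 0.9125 = 1157.00 / 0.9125 ≈ 1267.95
  x_2 = (0.25·800 + 1.00·1020) / 0.9125 = 1220.00 / 0.9125 ≈ 1336.99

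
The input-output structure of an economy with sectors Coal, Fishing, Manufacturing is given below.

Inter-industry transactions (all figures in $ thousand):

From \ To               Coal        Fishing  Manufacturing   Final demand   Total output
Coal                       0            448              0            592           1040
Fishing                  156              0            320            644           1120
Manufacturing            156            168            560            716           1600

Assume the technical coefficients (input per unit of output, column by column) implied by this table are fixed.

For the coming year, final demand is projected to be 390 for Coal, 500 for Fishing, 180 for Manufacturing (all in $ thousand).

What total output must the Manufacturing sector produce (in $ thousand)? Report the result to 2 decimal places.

Technical coefficients a_ij = z_ij / X_j:
  a_CC = 0/1040 = 0.00, a_FC = 156/1040 = 0.15, a_MC = 156/1040 = 0.15
  a_CF = 448/1120 = 0.40, a_FF = 0/1120 = 0.00, a_MF = 168/1120 = 0.15
  a_CM = 0/1600 = 0.00, a_FM = 320/1600 = 0.20, a_MM = 560/1600 = 0.35
I − A =
  [   1.00    -0.40     0.00]
  [  -0.15     1.00    -0.20]
  [  -0.15    -0.15     0.65]
Cofactors of I−A, C_ij = (−1)^(i+j)·(minor ij) (rows/columns in the sector order above):
  C_11 = (1.00)(0.65) − (-0.20)(-0.15) = 0.6200
  C_12 = −[(-0.15)(0.65) − (-0.20)(-0.15)] = 0.1275
  C_13 = (-0.15)(-0.15) − (1.00)(-0.15) = 0.1725
  C_21 = −[(-0.40)(0.65) − (0.00)(-0.15)] = 0.2600
  C_22 = (1.00)(0.65) − (0.00)(-0.15) = 0.6500
  C_23 = −[(1.00)(-0.15) − (-0.40)(-0.15)] = 0.2100
  C_31 = (-0.40)(-0.20) − (0.00)(1.00) = 0.0800
  C_32 = −[(1.00)(-0.20) − (0.00)(-0.15)] = 0.2000
  C_33 = (1.00)(1.00) − (-0.40)(-0.15) = 0.9400
det(I−A) = Σ_j (I−A)_1j·C_1j = (1.00)(0.6200) + (-0.40)(0.1275) + (0.00)(0.1725) = 0.5690
adj(I−A) = Cᵀ =
  [ 0.6200   0.2600   0.0800]
  [ 0.1275   0.6500   0.2000]
  [ 0.1725   0.2100   0.9400]
(I − A)⁻¹ = adj(I−A) / det(I−A) ≈
  [   1.0896     0.4569     0.1406]
  [   0.2241     1.1424     0.3515]
  [   0.3032     0.3691     1.6520]
x = (I − A)⁻¹ d = adj(I−A)·d / det(I−A), with det(I−A) = 0.5690:
  x_C = (0.6200·390 + 0.2600·500 + 0.0800·180) / 0.5690 = 386.20 / 0.5690 ≈ 678.73
  x_F = (0.1275·390 + 0.6500·500 + 0.2000·180) / 0.5690 = 410.725 / 0.5690 ≈ 721.84
  x_M = (0.1725·390 + 0.2100·500 + 0.9400·180) / 0.5690 = 341.475 / 0.5690 ≈ 600.13

x_M = 600.13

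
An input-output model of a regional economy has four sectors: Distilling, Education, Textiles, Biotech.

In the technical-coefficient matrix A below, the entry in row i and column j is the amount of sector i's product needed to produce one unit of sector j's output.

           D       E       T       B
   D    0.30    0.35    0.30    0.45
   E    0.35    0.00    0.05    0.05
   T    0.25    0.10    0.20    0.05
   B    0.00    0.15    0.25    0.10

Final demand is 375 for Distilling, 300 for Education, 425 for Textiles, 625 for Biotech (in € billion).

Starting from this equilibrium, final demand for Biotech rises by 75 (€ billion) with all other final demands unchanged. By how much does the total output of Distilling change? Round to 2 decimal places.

Δx_D = 109.68

I − A =
  [   0.70    -0.35    -0.30    -0.45]
  [  -0.35     1.00    -0.05    -0.05]
  [  -0.25    -0.10     0.80    -0.05]
  [   0.00    -0.15    -0.25     0.90]
Compute the cofactors C_ij = (−1)^(i+j)·(3×3 minor ij) of I−A; the adjugate is their transpose:
adj(I−A) = Cᵀ =
  [ 0.695375   0.342125   0.403750   0.389125]
  [ 0.262000   0.399625   0.174125   0.162875]
  [ 0.257250   0.163875   0.490875   0.165000]
  [ 0.115125   0.112125   0.165375   0.368625]
det(I−A) = Σ_j (I−A)_1j·C_1j = (0.70)(0.695375) + (-0.35)(0.262000) + (-0.30)(0.257250) + (-0.45)(0.115125) = 0.26608125
(I − A)⁻¹ = adj(I−A) / det(I−A) ≈
  [   2.6134     1.2858     1.5174     1.4624]
  [   0.9847     1.5019     0.6544     0.6121]
  [   0.9668     0.6159     1.8448     0.6201]
  [   0.4327     0.4214     0.6215     1.3854]
Δx = (I − A)⁻¹ Δd with Δd having +75 in the Biotech component and 0 elsewhere.
So Δx_D = L_DB · (+75), where L_DB = adj(I−A)_DB / det(I−A) = 0.389125 / 0.26608125.
Δx_D = 0.389125 × (+75) / 0.26608125 = 29.184375 / 0.26608125 ≈ 109.68.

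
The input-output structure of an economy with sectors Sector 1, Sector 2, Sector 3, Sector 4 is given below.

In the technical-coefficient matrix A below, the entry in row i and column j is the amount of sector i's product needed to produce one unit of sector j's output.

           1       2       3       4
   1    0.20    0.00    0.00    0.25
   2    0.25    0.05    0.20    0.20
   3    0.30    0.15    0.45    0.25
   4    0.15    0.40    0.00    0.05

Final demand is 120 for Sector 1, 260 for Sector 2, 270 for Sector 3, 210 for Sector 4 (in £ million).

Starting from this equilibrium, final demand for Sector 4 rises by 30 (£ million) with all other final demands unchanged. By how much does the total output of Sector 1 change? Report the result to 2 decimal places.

Δx_1 = 12.97

I − A =
  [   0.80     0.00     0.00    -0.25]
  [  -0.25     0.95    -0.20    -0.20]
  [  -0.30    -0.15     0.55    -0.25]
  [  -0.15    -0.40     0.00     0.95]
Compute the cofactors C_ij = (−1)^(i+j)·(3×3 minor ij) of I−A; the adjugate is their transpose:
adj(I−A) = Cᵀ =
  [ 0.403875   0.055000   0.020000   0.123125]
  [ 0.211625   0.397375   0.144500   0.177375]
  [ 0.347500   0.218375   0.597375   0.294625]
  [ 0.152875   0.176000   0.064000   0.394000]
det(I−A) = Σ_j (I−A)_1j·C_1j = (0.80)(0.403875) + (0.00)(0.211625) + (0.00)(0.347500) + (-0.25)(0.152875) = 0.28488125
(I − A)⁻¹ = adj(I−A) / det(I−A) ≈
  [   1.4177     0.1931     0.0702     0.4322]
  [   0.7429     1.3949     0.5072     0.6226]
  [   1.2198     0.7665     2.0969     1.0342]
  [   0.5366     0.6178     0.2247     1.3830]
Δx = (I − A)⁻¹ Δd with Δd having +30 in the Sector 4 component and 0 elsewhere.
So Δx_1 = L_14 · (+30), where L_14 = adj(I−A)_14 / det(I−A) = 0.123125 / 0.28488125.
Δx_1 = 0.123125 × (+30) / 0.28488125 = 3.69375 / 0.28488125 ≈ 12.97.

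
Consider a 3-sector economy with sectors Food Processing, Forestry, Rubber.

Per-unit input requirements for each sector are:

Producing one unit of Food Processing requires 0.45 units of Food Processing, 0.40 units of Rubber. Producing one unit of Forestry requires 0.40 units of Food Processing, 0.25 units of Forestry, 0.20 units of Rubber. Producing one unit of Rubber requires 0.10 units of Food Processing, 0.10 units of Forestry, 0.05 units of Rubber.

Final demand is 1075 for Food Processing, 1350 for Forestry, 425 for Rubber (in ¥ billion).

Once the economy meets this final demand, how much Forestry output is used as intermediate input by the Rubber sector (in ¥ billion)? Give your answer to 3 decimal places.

I − A =
  [   0.55    -0.40    -0.10]
  [   0.00     0.75    -0.10]
  [  -0.40    -0.20     0.95]
Cofactors of I−A, C_ij = (−1)^(i+j)·(minor ij) (rows/columns in the sector order above):
  C_11 = (0.75)(0.95) − (-0.10)(-0.20) = 0.6925
  C_12 = −[(0.00)(0.95) − (-0.10)(-0.40)] = 0.0400
  C_13 = (0.00)(-0.20) − (0.75)(-0.40) = 0.3000
  C_21 = −[(-0.40)(0.95) − (-0.10)(-0.20)] = 0.4000
  C_22 = (0.55)(0.95) − (-0.10)(-0.40) = 0.4825
  C_23 = −[(0.55)(-0.20) − (-0.40)(-0.40)] = 0.2700
  C_31 = (-0.40)(-0.10) − (-0.10)(0.75) = 0.1150
  C_32 = −[(0.55)(-0.10) − (-0.10)(0.00)] = 0.0550
  C_33 = (0.55)(0.75) − (-0.40)(0.00) = 0.4125
det(I−A) = Σ_j (I−A)_1j·C_1j = (0.55)(0.6925) + (-0.40)(0.0400) + (-0.10)(0.3000) = 0.334875
adj(I−A) = Cᵀ =
  [ 0.6925   0.4000   0.1150]
  [ 0.0400   0.4825   0.0550]
  [ 0.3000   0.2700   0.4125]
(I − A)⁻¹ = adj(I−A) / det(I−A) ≈
  [   2.0679     1.1945     0.3434]
  [   0.1194     1.4408     0.1642]
  [   0.8959     0.8063     1.2318]
First solve x = (I − A)⁻¹ d = adj(I−A)·d / det(I−A); in particular x_3 = (0.3000·1075 + 0.2700·1350 + 0.4125·425) / 0.334875 = 862.3125 / 0.334875 ≈ 2575.02800.
Intermediate flow from 2 to 3: z_23 = a_23 · x_3 = 0.10 × 862.3125 / 0.334875 = 86.23125 / 0.334875 ≈ 257.503.

z_23 = 257.503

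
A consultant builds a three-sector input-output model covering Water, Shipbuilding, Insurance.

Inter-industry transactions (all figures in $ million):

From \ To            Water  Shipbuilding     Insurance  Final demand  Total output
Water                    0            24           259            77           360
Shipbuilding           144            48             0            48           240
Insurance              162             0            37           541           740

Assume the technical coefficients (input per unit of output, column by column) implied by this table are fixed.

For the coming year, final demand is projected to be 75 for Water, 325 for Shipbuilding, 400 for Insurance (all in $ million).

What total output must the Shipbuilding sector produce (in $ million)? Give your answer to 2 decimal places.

Technical coefficients a_ij = z_ij / X_j:
  a_11 = 0/360 = 0.00, a_21 = 144/360 = 0.40, a_31 = 162/360 = 0.45
  a_12 = 24/240 = 0.10, a_22 = 48/240 = 0.20, a_32 = 0/240 = 0.00
  a_13 = 259/740 = 0.35, a_23 = 0/740 = 0.00, a_33 = 37/740 = 0.05
I − A =
  [   1.00    -0.10    -0.35]
  [  -0.40     0.80     0.00]
  [  -0.45     0.00     0.95]
Cofactors of I−A, C_ij = (−1)^(i+j)·(minor ij) (rows/columns in the sector order above):
  C_11 = (0.80)(0.95) − (0.00)(0.00) = 0.7600
  C_12 = −[(-0.40)(0.95) − (0.00)(-0.45)] = 0.3800
  C_13 = (-0.40)(0.00) − (0.80)(-0.45) = 0.3600
  C_21 = −[(-0.10)(0.95) − (-0.35)(0.00)] = 0.0950
  C_22 = (1.00)(0.95) − (-0.35)(-0.45) = 0.7925
  C_23 = −[(1.00)(0.00) − (-0.10)(-0.45)] = 0.0450
  C_31 = (-0.10)(0.00) − (-0.35)(0.80) = 0.2800
  C_32 = −[(1.00)(0.00) − (-0.35)(-0.40)] = 0.1400
  C_33 = (1.00)(0.80) − (-0.10)(-0.40) = 0.7600
det(I−A) = Σ_j (I−A)_1j·C_1j = (1.00)(0.7600) + (-0.10)(0.3800) + (-0.35)(0.3600) = 0.5960
adj(I−A) = Cᵀ =
  [ 0.7600   0.0950   0.2800]
  [ 0.3800   0.7925   0.1400]
  [ 0.3600   0.0450   0.7600]
(I − A)⁻¹ = adj(I−A) / det(I−A) ≈
  [   1.2752     0.1594     0.4698]
  [   0.6376     1.3297     0.2349]
  [   0.6040     0.0755     1.2752]
x = (I − A)⁻¹ d = adj(I−A)·d / det(I−A), with det(I−A) = 0.5960:
  x_1 = (0.7600·75 + 0.0950·325 + 0.2800·400) / 0.5960 = 199.875 / 0.5960 ≈ 335.36
  x_2 = (0.3800·75 + 0.7925·325 + 0.1400·400) / 0.5960 = 342.0625 / 0.5960 ≈ 573.93
  x_3 = (0.3600·75 + 0.0450·325 + 0.7600·400) / 0.5960 = 345.625 / 0.5960 ≈ 579.91

x_2 = 573.93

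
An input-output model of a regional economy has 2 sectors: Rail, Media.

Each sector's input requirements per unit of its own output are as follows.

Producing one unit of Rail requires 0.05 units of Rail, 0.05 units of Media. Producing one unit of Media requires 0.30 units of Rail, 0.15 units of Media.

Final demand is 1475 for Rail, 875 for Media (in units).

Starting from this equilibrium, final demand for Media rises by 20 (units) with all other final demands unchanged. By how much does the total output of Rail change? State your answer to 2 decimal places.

I − A =
  [   0.95    -0.30]
  [  -0.05     0.85]
det(I−A) = (0.95)(0.85) − (-0.30)(-0.05) = 0.7925
adj(I−A) = [[0.85, 0.30], [0.05, 0.95]]
(I − A)⁻¹ = adj(I−A) / det(I−A) ≈
  [   1.0726     0.3785]
  [   0.0631     1.1987]
Δx = (I − A)⁻¹ Δd with Δd having +20 in the Media component and 0 elsewhere.
So Δx_1 = L_12 · (+20), where L_12 = adj(I−A)_12 / det(I−A) = 0.30 / 0.7925.
Δx_1 = 0.30 × (+20) / 0.7925 = 6.00 / 0.7925 ≈ 7.57.

Δx_1 = 7.57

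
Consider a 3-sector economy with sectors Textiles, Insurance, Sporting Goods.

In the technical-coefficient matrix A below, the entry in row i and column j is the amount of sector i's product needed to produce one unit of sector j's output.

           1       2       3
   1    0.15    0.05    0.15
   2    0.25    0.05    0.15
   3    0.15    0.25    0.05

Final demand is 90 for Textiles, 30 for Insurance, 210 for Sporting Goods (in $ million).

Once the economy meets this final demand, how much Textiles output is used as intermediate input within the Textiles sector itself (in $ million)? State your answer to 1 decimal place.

z_11 = 24.3

I − A =
  [   0.85    -0.05    -0.15]
  [  -0.25     0.95    -0.15]
  [  -0.15    -0.25     0.95]
Cofactors of I−A, C_ij = (−1)^(i+j)·(minor ij) (rows/columns in the sector order above):
  C_11 = (0.95)(0.95) − (-0.15)(-0.25) = 0.8650
  C_12 = −[(-0.25)(0.95) − (-0.15)(-0.15)] = 0.2600
  C_13 = (-0.25)(-0.25) − (0.95)(-0.15) = 0.2050
  C_21 = −[(-0.05)(0.95) − (-0.15)(-0.25)] = 0.0850
  C_22 = (0.85)(0.95) − (-0.15)(-0.15) = 0.7850
  C_23 = −[(0.85)(-0.25) − (-0.05)(-0.15)] = 0.2200
  C_31 = (-0.05)(-0.15) − (-0.15)(0.95) = 0.1500
  C_32 = −[(0.85)(-0.15) − (-0.15)(-0.25)] = 0.1650
  C_33 = (0.85)(0.95) − (-0.05)(-0.25) = 0.7950
det(I−A) = Σ_j (I−A)_1j·C_1j = (0.85)(0.8650) + (-0.05)(0.2600) + (-0.15)(0.2050) = 0.6915
adj(I−A) = Cᵀ =
  [ 0.8650   0.0850   0.1500]
  [ 0.2600   0.7850   0.1650]
  [ 0.2050   0.2200   0.7950]
(I − A)⁻¹ = adj(I−A) / det(I−A) ≈
  [   1.2509     0.1229     0.2169]
  [   0.3760     1.1352     0.2386]
  [   0.2965     0.3181     1.1497]
First solve x = (I − A)⁻¹ d = adj(I−A)·d / det(I−A); in particular x_1 = (0.8650·90 + 0.0850·30 + 0.1500·210) / 0.6915 = 111.90 / 0.6915 ≈ 161.822.
Intermediate flow from 1 to 1: z_11 = a_11 · x_1 = 0.15 × 111.90 / 0.6915 = 16.785 / 0.6915 ≈ 24.3.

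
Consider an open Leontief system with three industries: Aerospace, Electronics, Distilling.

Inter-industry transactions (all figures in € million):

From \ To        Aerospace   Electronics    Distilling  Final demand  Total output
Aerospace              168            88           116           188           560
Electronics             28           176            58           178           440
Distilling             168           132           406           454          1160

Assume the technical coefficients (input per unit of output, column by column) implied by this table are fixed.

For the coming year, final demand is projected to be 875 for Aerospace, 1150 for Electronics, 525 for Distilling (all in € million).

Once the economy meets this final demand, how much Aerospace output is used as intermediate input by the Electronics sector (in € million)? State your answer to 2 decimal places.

Technical coefficients a_ij = z_ij / X_j:
  a_AA = 168/560 = 0.30, a_EA = 28/560 = 0.05, a_DA = 168/560 = 0.30
  a_AE = 88/440 = 0.20, a_EE = 176/440 = 0.40, a_DE = 132/440 = 0.30
  a_AD = 116/1160 = 0.10, a_ED = 58/1160 = 0.05, a_DD = 406/1160 = 0.35
I − A =
  [   0.70    -0.20    -0.10]
  [  -0.05     0.60    -0.05]
  [  -0.30    -0.30     0.65]
Cofactors of I−A, C_ij = (−1)^(i+j)·(minor ij) (rows/columns in the sector order above):
  C_11 = (0.60)(0.65) − (-0.05)(-0.30) = 0.3750
  C_12 = −[(-0.05)(0.65) − (-0.05)(-0.30)] = 0.0475
  C_13 = (-0.05)(-0.30) − (0.60)(-0.30) = 0.1950
  C_21 = −[(-0.20)(0.65) − (-0.10)(-0.30)] = 0.1600
  C_22 = (0.70)(0.65) − (-0.10)(-0.30) = 0.4250
  C_23 = −[(0.70)(-0.30) − (-0.20)(-0.30)] = 0.2700
  C_31 = (-0.20)(-0.05) − (-0.10)(0.60) = 0.0700
  C_32 = −[(0.70)(-0.05) − (-0.10)(-0.05)] = 0.0400
  C_33 = (0.70)(0.60) − (-0.20)(-0.05) = 0.4100
det(I−A) = Σ_j (I−A)_1j·C_1j = (0.70)(0.3750) + (-0.20)(0.0475) + (-0.10)(0.1950) = 0.2335
adj(I−A) = Cᵀ =
  [ 0.3750   0.1600   0.0700]
  [ 0.0475   0.4250   0.0400]
  [ 0.1950   0.2700   0.4100]
(I − A)⁻¹ = adj(I−A) / det(I−A) ≈
  [   1.6060     0.6852     0.2998]
  [   0.2034     1.8201     0.1713]
  [   0.8351     1.1563     1.7559]
First solve x = (I − A)⁻¹ d = adj(I−A)·d / det(I−A); in particular x_E = (0.0475·875 + 0.4250·1150 + 0.0400·525) / 0.2335 = 551.3125 / 0.2335 ≈ 2361.0814.
Intermediate flow from A to E: z_AE = a_AE · x_E = 0.20 × 551.3125 / 0.2335 = 110.2625 / 0.2335 ≈ 472.22.

z_AE = 472.22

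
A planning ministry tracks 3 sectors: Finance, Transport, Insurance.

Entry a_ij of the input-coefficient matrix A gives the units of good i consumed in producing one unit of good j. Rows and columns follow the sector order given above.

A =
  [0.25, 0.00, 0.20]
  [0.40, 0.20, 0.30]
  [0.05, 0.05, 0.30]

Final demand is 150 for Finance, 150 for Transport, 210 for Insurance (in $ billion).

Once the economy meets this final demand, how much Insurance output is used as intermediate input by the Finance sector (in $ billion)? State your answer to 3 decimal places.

I − A =
  [   0.75     0.00    -0.20]
  [  -0.40     0.80    -0.30]
  [  -0.05    -0.05     0.70]
Cofactors of I−A, C_ij = (−1)^(i+j)·(minor ij) (rows/columns in the sector order above):
  C_11 = (0.80)(0.70) − (-0.30)(-0.05) = 0.5450
  C_12 = −[(-0.40)(0.70) − (-0.30)(-0.05)] = 0.2950
  C_13 = (-0.40)(-0.05) − (0.80)(-0.05) = 0.0600
  C_21 = −[(0.00)(0.70) − (-0.20)(-0.05)] = 0.0100
  C_22 = (0.75)(0.70) − (-0.20)(-0.05) = 0.5150
  C_23 = −[(0.75)(-0.05) − (0.00)(-0.05)] = 0.0375
  C_31 = (0.00)(-0.30) − (-0.20)(0.80) = 0.1600
  C_32 = −[(0.75)(-0.30) − (-0.20)(-0.40)] = 0.3050
  C_33 = (0.75)(0.80) − (0.00)(-0.40) = 0.6000
det(I−A) = Σ_j (I−A)_1j·C_1j = (0.75)(0.5450) + (0.00)(0.2950) + (-0.20)(0.0600) = 0.39675
adj(I−A) = Cᵀ =
  [ 0.5450   0.0100   0.1600]
  [ 0.2950   0.5150   0.3050]
  [ 0.0600   0.0375   0.6000]
(I − A)⁻¹ = adj(I−A) / det(I−A) ≈
  [   1.3737     0.0252     0.4033]
  [   0.7435     1.2980     0.7687]
  [   0.1512     0.0945     1.5123]
First solve x = (I − A)⁻¹ d = adj(I−A)·d / det(I−A); in particular x_1 = (0.5450·150 + 0.0100·150 + 0.1600·210) / 0.39675 = 116.85 / 0.39675 ≈ 294.51796.
Intermediate flow from 3 to 1: z_31 = a_31 · x_1 = 0.05 × 116.85 / 0.39675 = 5.8425 / 0.39675 ≈ 14.726.

z_31 = 14.726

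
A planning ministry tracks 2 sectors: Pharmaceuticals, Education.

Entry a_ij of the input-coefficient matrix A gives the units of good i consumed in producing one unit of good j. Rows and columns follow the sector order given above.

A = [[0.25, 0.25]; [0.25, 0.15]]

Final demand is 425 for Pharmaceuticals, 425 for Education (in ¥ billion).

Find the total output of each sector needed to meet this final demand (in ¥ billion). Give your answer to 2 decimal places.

x_P = 813.04, x_E = 739.13

I − A =
  [   0.75    -0.25]
  [  -0.25     0.85]
det(I−A) = (0.75)(0.85) − (-0.25)(-0.25) = 0.5750
adj(I−A) = [[0.85, 0.25], [0.25, 0.75]]
(I − A)⁻¹ = adj(I−A) / det(I−A) ≈
  [   1.4783     0.4348]
  [   0.4348     1.3043]
x = (I − A)⁻¹ d = adj(I−A)·d / det(I−A), with det(I−A) = 0.5750:
  x_P = (0.85·425 + 0.25·425) / 0.5750 = 467.50 / 0.5750 ≈ 813.04
  x_E = (0.25·425 + 0.75·425) / 0.5750 = 425.00 / 0.5750 ≈ 739.13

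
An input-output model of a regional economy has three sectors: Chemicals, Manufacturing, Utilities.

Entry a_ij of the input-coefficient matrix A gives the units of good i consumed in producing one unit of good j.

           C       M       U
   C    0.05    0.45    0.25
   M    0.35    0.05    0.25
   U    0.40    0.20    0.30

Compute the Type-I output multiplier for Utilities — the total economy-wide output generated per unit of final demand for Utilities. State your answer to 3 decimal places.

I − A =
  [   0.95    -0.45    -0.25]
  [  -0.35     0.95    -0.25]
  [  -0.40    -0.20     0.70]
Cofactors of I−A, C_ij = (−1)^(i+j)·(minor ij) (rows/columns in the sector order above):
  C_11 = (0.95)(0.70) − (-0.25)(-0.20) = 0.6150
  C_12 = −[(-0.35)(0.70) − (-0.25)(-0.40)] = 0.3450
  C_13 = (-0.35)(-0.20) − (0.95)(-0.40) = 0.4500
  C_21 = −[(-0.45)(0.70) − (-0.25)(-0.20)] = 0.3650
  C_22 = (0.95)(0.70) − (-0.25)(-0.40) = 0.5650
  C_23 = −[(0.95)(-0.20) − (-0.45)(-0.40)] = 0.3700
  C_31 = (-0.45)(-0.25) − (-0.25)(0.95) = 0.3500
  C_32 = −[(0.95)(-0.25) − (-0.25)(-0.35)] = 0.3250
  C_33 = (0.95)(0.95) − (-0.45)(-0.35) = 0.7450
det(I−A) = Σ_j (I−A)_1j·C_1j = (0.95)(0.6150) + (-0.45)(0.3450) + (-0.25)(0.4500) = 0.3165
adj(I−A) = Cᵀ =
  [ 0.6150   0.3650   0.3500]
  [ 0.3450   0.5650   0.3250]
  [ 0.4500   0.3700   0.7450]
(I − A)⁻¹ = adj(I−A) / det(I−A) ≈
  [   1.9431     1.1532     1.1058]
  [   1.0900     1.7852     1.0269]
  [   1.4218     1.1690     2.3539]
The output multiplier for sector j is the column-j sum of the Leontief inverse (I − A)⁻¹ = adj(I−A) / det(I−A).
Column U of adj(I−A): (0.3500, 0.3250, 0.7450); det(I−A) = 0.3165.
m_U = (0.3500 + 0.3250 + 0.7450) / 0.3165 = 1.42 / 0.3165 ≈ 4.487.

m_U = 4.487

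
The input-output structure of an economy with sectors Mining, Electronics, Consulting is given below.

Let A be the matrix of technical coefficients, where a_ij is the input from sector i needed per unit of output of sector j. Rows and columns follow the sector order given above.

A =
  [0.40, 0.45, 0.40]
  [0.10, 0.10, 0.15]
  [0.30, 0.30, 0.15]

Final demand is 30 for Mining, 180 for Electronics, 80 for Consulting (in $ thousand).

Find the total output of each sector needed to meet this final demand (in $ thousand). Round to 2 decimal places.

I − A =
  [   0.60    -0.45    -0.40]
  [  -0.10     0.90    -0.15]
  [  -0.30    -0.30     0.85]
Cofactors of I−A, C_ij = (−1)^(i+j)·(minor ij) (rows/columns in the sector order above):
  C_11 = (0.90)(0.85) − (-0.15)(-0.30) = 0.7200
  C_12 = −[(-0.10)(0.85) − (-0.15)(-0.30)] = 0.1300
  C_13 = (-0.10)(-0.30) − (0.90)(-0.30) = 0.3000
  C_21 = −[(-0.45)(0.85) − (-0.40)(-0.30)] = 0.5025
  C_22 = (0.60)(0.85) − (-0.40)(-0.30) = 0.3900
  C_23 = −[(0.60)(-0.30) − (-0.45)(-0.30)] = 0.3150
  C_31 = (-0.45)(-0.15) − (-0.40)(0.90) = 0.4275
  C_32 = −[(0.60)(-0.15) − (-0.40)(-0.10)] = 0.1300
  C_33 = (0.60)(0.90) − (-0.45)(-0.10) = 0.4950
det(I−A) = Σ_j (I−A)_1j·C_1j = (0.60)(0.7200) + (-0.45)(0.1300) + (-0.40)(0.3000) = 0.2535
adj(I−A) = Cᵀ =
  [ 0.7200   0.5025   0.4275]
  [ 0.1300   0.3900   0.1300]
  [ 0.3000   0.3150   0.4950]
(I − A)⁻¹ = adj(I−A) / det(I−A) ≈
  [   2.8402     1.9822     1.6864]
  [   0.5128     1.5385     0.5128]
  [   1.1834     1.2426     1.9527]
x = (I − A)⁻¹ d = adj(I−A)·d / det(I−A), with det(I−A) = 0.2535:
  x_M = (0.7200·30 + 0.5025·180 + 0.4275·80) / 0.2535 = 146.25 / 0.2535 ≈ 576.92
  x_E = (0.1300·30 + 0.3900·180 + 0.1300·80) / 0.2535 = 84.50 / 0.2535 ≈ 333.33
  x_C = (0.3000·30 + 0.3150·180 + 0.4950·80) / 0.2535 = 105.30 / 0.2535 ≈ 415.38

x_M = 576.92, x_E = 333.33, x_C = 415.38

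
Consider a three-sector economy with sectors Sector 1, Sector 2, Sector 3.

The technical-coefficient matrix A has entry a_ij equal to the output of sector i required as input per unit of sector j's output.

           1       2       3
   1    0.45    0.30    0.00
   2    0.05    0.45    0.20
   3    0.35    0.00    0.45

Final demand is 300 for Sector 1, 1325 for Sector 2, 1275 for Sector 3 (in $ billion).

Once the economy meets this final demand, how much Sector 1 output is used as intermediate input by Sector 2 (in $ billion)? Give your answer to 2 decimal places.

z_12 = 1247.72

I − A =
  [   0.55    -0.30     0.00]
  [  -0.05     0.55    -0.20]
  [  -0.35     0.00     0.55]
Cofactors of I−A, C_ij = (−1)^(i+j)·(minor ij) (rows/columns in the sector order above):
  C_11 = (0.55)(0.55) − (-0.20)(0.00) = 0.3025
  C_12 = −[(-0.05)(0.55) − (-0.20)(-0.35)] = 0.0975
  C_13 = (-0.05)(0.00) − (0.55)(-0.35) = 0.1925
  C_21 = −[(-0.30)(0.55) − (0.00)(0.00)] = 0.1650
  C_22 = (0.55)(0.55) − (0.00)(-0.35) = 0.3025
  C_23 = −[(0.55)(0.00) − (-0.30)(-0.35)] = 0.1050
  C_31 = (-0.30)(-0.20) − (0.00)(0.55) = 0.0600
  C_32 = −[(0.55)(-0.20) − (0.00)(-0.05)] = 0.1100
  C_33 = (0.55)(0.55) − (-0.30)(-0.05) = 0.2875
det(I−A) = Σ_j (I−A)_1j·C_1j = (0.55)(0.3025) + (-0.30)(0.0975) + (0.00)(0.1925) = 0.137125
adj(I−A) = Cᵀ =
  [ 0.3025   0.1650   0.0600]
  [ 0.0975   0.3025   0.1100]
  [ 0.1925   0.1050   0.2875]
(I − A)⁻¹ = adj(I−A) / det(I−A) ≈
  [   2.2060     1.2033     0.4376]
  [   0.7110     2.2060     0.8022]
  [   1.4038     0.7657     2.0966]
First solve x = (I − A)⁻¹ d = adj(I−A)·d / det(I−A); in particular x_2 = (0.0975·300 + 0.3025·1325 + 0.1100·1275) / 0.137125 = 570.3125 / 0.137125 ≈ 4159.0702.
Intermediate flow from 1 to 2: z_12 = a_12 · x_2 = 0.30 × 570.3125 / 0.137125 = 171.09375 / 0.137125 ≈ 1247.72.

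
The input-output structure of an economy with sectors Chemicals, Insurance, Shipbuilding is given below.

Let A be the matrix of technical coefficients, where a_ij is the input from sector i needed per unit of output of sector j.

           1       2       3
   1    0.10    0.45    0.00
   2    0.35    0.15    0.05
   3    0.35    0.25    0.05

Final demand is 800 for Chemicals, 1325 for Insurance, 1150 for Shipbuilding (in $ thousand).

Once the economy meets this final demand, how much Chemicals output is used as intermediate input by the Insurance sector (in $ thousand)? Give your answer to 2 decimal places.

z_12 = 1181.15

I − A =
  [   0.90    -0.45     0.00]
  [  -0.35     0.85    -0.05]
  [  -0.35    -0.25     0.95]
Cofactors of I−A, C_ij = (−1)^(i+j)·(minor ij) (rows/columns in the sector order above):
  C_11 = (0.85)(0.95) − (-0.05)(-0.25) = 0.7950
  C_12 = −[(-0.35)(0.95) − (-0.05)(-0.35)] = 0.3500
  C_13 = (-0.35)(-0.25) − (0.85)(-0.35) = 0.3850
  C_21 = −[(-0.45)(0.95) − (0.00)(-0.25)] = 0.4275
  C_22 = (0.90)(0.95) − (0.00)(-0.35) = 0.8550
  C_23 = −[(0.90)(-0.25) − (-0.45)(-0.35)] = 0.3825
  C_31 = (-0.45)(-0.05) − (0.00)(0.85) = 0.0225
  C_32 = −[(0.90)(-0.05) − (0.00)(-0.35)] = 0.0450
  C_33 = (0.90)(0.85) − (-0.45)(-0.35) = 0.6075
det(I−A) = Σ_j (I−A)_1j·C_1j = (0.90)(0.7950) + (-0.45)(0.3500) + (0.00)(0.3850) = 0.5580
adj(I−A) = Cᵀ =
  [ 0.7950   0.4275   0.0225]
  [ 0.3500   0.8550   0.0450]
  [ 0.3850   0.3825   0.6075]
(I − A)⁻¹ = adj(I−A) / det(I−A) ≈
  [   1.4247     0.7661     0.0403]
  [   0.6272     1.5323     0.0806]
  [   0.6900     0.6855     1.0887]
First solve x = (I − A)⁻¹ d = adj(I−A)·d / det(I−A); in particular x_2 = (0.3500·800 + 0.8550·1325 + 0.0450·1150) / 0.5580 = 1464.625 / 0.5580 ≈ 2624.7760.
Intermediate flow from 1 to 2: z_12 = a_12 · x_2 = 0.45 × 1464.625 / 0.5580 = 659.08125 / 0.5580 ≈ 1181.15.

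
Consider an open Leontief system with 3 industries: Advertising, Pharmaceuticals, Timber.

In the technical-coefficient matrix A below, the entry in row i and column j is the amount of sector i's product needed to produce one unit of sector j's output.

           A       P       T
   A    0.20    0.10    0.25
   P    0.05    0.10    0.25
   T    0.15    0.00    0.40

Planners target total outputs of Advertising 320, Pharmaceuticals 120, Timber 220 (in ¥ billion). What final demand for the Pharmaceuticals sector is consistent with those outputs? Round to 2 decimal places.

I − A =
  [   0.80    -0.10    -0.25]
  [  -0.05     0.90    -0.25]
  [  -0.15     0.00     0.60]
d = (I − A) x:
  d_A = (+0.80)·320 + (-0.10)·120 + (-0.25)·220 = 189.00
  d_P = (-0.05)·320 + (+0.90)·120 + (-0.25)·220 = 37.00
  d_T = (-0.15)·320 + (+0.00)·120 + (+0.60)·220 = 84.00

d_P = 37.00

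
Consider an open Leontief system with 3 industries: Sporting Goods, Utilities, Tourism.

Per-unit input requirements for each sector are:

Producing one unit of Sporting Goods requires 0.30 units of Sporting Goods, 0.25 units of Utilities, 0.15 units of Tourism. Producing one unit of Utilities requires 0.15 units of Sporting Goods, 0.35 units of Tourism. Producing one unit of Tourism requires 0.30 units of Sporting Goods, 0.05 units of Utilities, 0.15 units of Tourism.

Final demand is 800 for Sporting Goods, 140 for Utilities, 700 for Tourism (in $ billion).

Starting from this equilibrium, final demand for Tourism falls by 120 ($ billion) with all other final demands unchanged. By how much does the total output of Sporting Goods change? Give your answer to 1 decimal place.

Δx_1 = -77.1

I − A =
  [   0.70    -0.15    -0.30]
  [  -0.25     1.00    -0.05]
  [  -0.15    -0.35     0.85]
Cofactors of I−A, C_ij = (−1)^(i+j)·(minor ij) (rows/columns in the sector order above):
  C_11 = (1.00)(0.85) − (-0.05)(-0.35) = 0.8325
  C_12 = −[(-0.25)(0.85) − (-0.05)(-0.15)] = 0.2200
  C_13 = (-0.25)(-0.35) − (1.00)(-0.15) = 0.2375
  C_21 = −[(-0.15)(0.85) − (-0.30)(-0.35)] = 0.2325
  C_22 = (0.70)(0.85) − (-0.30)(-0.15) = 0.5500
  C_23 = −[(0.70)(-0.35) − (-0.15)(-0.15)] = 0.2675
  C_31 = (-0.15)(-0.05) − (-0.30)(1.00) = 0.3075
  C_32 = −[(0.70)(-0.05) − (-0.30)(-0.25)] = 0.1100
  C_33 = (0.70)(1.00) − (-0.15)(-0.25) = 0.6625
det(I−A) = Σ_j (I−A)_1j·C_1j = (0.70)(0.8325) + (-0.15)(0.2200) + (-0.30)(0.2375) = 0.4785
adj(I−A) = Cᵀ =
  [ 0.8325   0.2325   0.3075]
  [ 0.2200   0.5500   0.1100]
  [ 0.2375   0.2675   0.6625]
(I − A)⁻¹ = adj(I−A) / det(I−A) ≈
  [   1.7398     0.4859     0.6426]
  [   0.4598     1.1494     0.2299]
  [   0.4963     0.5590     1.3845]
Δx = (I − A)⁻¹ Δd with Δd having -120 in the Tourism component and 0 elsewhere.
So Δx_1 = L_13 · (-120), where L_13 = adj(I−A)_13 / det(I−A) = 0.3075 / 0.4785.
Δx_1 = 0.3075 × (-120) / 0.4785 = -36.90 / 0.4785 ≈ -77.1.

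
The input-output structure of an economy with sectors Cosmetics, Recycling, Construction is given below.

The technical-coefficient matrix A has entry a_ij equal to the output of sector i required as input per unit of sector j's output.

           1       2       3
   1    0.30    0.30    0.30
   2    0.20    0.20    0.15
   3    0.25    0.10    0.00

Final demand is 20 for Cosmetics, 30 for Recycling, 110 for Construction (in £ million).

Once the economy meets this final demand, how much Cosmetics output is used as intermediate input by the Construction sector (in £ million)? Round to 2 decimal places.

I − A =
  [   0.70    -0.30    -0.30]
  [  -0.20     0.80    -0.15]
  [  -0.25    -0.10     1.00]
Cofactors of I−A, C_ij = (−1)^(i+j)·(minor ij) (rows/columns in the sector order above):
  C_11 = (0.80)(1.00) − (-0.15)(-0.10) = 0.7850
  C_12 = −[(-0.20)(1.00) − (-0.15)(-0.25)] = 0.2375
  C_13 = (-0.20)(-0.10) − (0.80)(-0.25) = 0.2200
  C_21 = −[(-0.30)(1.00) − (-0.30)(-0.10)] = 0.3300
  C_22 = (0.70)(1.00) − (-0.30)(-0.25) = 0.6250
  C_23 = −[(0.70)(-0.10) − (-0.30)(-0.25)] = 0.1450
  C_31 = (-0.30)(-0.15) − (-0.30)(0.80) = 0.2850
  C_32 = −[(0.70)(-0.15) − (-0.30)(-0.20)] = 0.1650
  C_33 = (0.70)(0.80) − (-0.30)(-0.20) = 0.5000
det(I−A) = Σ_j (I−A)_1j·C_1j = (0.70)(0.7850) + (-0.30)(0.2375) + (-0.30)(0.2200) = 0.41225
adj(I−A) = Cᵀ =
  [ 0.7850   0.3300   0.2850]
  [ 0.2375   0.6250   0.1650]
  [ 0.2200   0.1450   0.5000]
(I − A)⁻¹ = adj(I−A) / det(I−A) ≈
  [   1.9042     0.8005     0.6913]
  [   0.5761     1.5161     0.4002]
  [   0.5337     0.3517     1.2129]
First solve x = (I − A)⁻¹ d = adj(I−A)·d / det(I−A); in particular x_3 = (0.2200·20 + 0.1450·30 + 0.5000·110) / 0.41225 = 63.75 / 0.41225 ≈ 154.6392.
Intermediate flow from 1 to 3: z_13 = a_13 · x_3 = 0.30 × 63.75 / 0.41225 = 19.125 / 0.41225 ≈ 46.39.

z_13 = 46.39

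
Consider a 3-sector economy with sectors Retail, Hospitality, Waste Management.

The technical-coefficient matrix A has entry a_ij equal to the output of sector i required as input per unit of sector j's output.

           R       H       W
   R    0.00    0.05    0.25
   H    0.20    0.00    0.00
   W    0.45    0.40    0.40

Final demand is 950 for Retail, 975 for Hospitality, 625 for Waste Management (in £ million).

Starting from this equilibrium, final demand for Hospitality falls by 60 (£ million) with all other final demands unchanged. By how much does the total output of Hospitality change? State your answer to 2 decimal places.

Δx_H = -63.38

I − A =
  [   1.00    -0.05    -0.25]
  [  -0.20     1.00     0.00]
  [  -0.45    -0.40     0.60]
Cofactors of I−A, C_ij = (−1)^(i+j)·(minor ij) (rows/columns in the sector order above):
  C_11 = (1.00)(0.60) − (0.00)(-0.40) = 0.6000
  C_12 = −[(-0.20)(0.60) − (0.00)(-0.45)] = 0.1200
  C_13 = (-0.20)(-0.40) − (1.00)(-0.45) = 0.5300
  C_21 = −[(-0.05)(0.60) − (-0.25)(-0.40)] = 0.1300
  C_22 = (1.00)(0.60) − (-0.25)(-0.45) = 0.4875
  C_23 = −[(1.00)(-0.40) − (-0.05)(-0.45)] = 0.4225
  C_31 = (-0.05)(0.00) − (-0.25)(1.00) = 0.2500
  C_32 = −[(1.00)(0.00) − (-0.25)(-0.20)] = 0.0500
  C_33 = (1.00)(1.00) − (-0.05)(-0.20) = 0.9900
det(I−A) = Σ_j (I−A)_1j·C_1j = (1.00)(0.6000) + (-0.05)(0.1200) + (-0.25)(0.5300) = 0.4615
adj(I−A) = Cᵀ =
  [ 0.6000   0.1300   0.2500]
  [ 0.1200   0.4875   0.0500]
  [ 0.5300   0.4225   0.9900]
(I − A)⁻¹ = adj(I−A) / det(I−A) ≈
  [   1.3001     0.2817     0.5417]
  [   0.2600     1.0563     0.1083]
  [   1.1484     0.9155     2.1452]
Δx = (I − A)⁻¹ Δd with Δd having -60 in the Hospitality component and 0 elsewhere.
So Δx_H = L_HH · (-60), where L_HH = adj(I−A)_HH / det(I−A) = 0.4875 / 0.4615.
Δx_H = 0.4875 × (-60) / 0.4615 = -29.25 / 0.4615 ≈ -63.38.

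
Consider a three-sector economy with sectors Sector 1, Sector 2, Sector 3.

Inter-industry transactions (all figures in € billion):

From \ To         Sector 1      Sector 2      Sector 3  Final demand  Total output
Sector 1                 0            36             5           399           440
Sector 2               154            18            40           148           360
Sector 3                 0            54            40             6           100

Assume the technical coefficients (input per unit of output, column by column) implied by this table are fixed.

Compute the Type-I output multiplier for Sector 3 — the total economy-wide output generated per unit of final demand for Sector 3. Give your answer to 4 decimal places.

m_3 = 2.9196

Technical coefficients a_ij = z_ij / X_j:
  a_11 = 0/440 = 0.00, a_21 = 154/440 = 0.35, a_31 = 0/440 = 0.00
  a_12 = 36/360 = 0.10, a_22 = 18/360 = 0.05, a_32 = 54/360 = 0.15
  a_13 = 5/100 = 0.05, a_23 = 40/100 = 0.40, a_33 = 40/100 = 0.40
I − A =
  [   1.00    -0.10    -0.05]
  [  -0.35     0.95    -0.40]
  [   0.00    -0.15     0.60]
Cofactors of I−A, C_ij = (−1)^(i+j)·(minor ij) (rows/columns in the sector order above):
  C_11 = (0.95)(0.60) − (-0.40)(-0.15) = 0.5100
  C_12 = −[(-0.35)(0.60) − (-0.40)(0.00)] = 0.2100
  C_13 = (-0.35)(-0.15) − (0.95)(0.00) = 0.0525
  C_21 = −[(-0.10)(0.60) − (-0.05)(-0.15)] = 0.0675
  C_22 = (1.00)(0.60) − (-0.05)(0.00) = 0.6000
  C_23 = −[(1.00)(-0.15) − (-0.10)(0.00)] = 0.1500
  C_31 = (-0.10)(-0.40) − (-0.05)(0.95) = 0.0875
  C_32 = −[(1.00)(-0.40) − (-0.05)(-0.35)] = 0.4175
  C_33 = (1.00)(0.95) − (-0.10)(-0.35) = 0.9150
det(I−A) = Σ_j (I−A)_1j·C_1j = (1.00)(0.5100) + (-0.10)(0.2100) + (-0.05)(0.0525) = 0.486375
adj(I−A) = Cᵀ =
  [ 0.5100   0.0675   0.0875]
  [ 0.2100   0.6000   0.4175]
  [ 0.0525   0.1500   0.9150]
(I − A)⁻¹ = adj(I−A) / det(I−A) ≈
  [   1.04857     0.13878     0.17990]
  [   0.43177     1.23362     0.85839]
  [   0.10794     0.30840     1.88126]
The output multiplier for sector j is the column-j sum of the Leontief inverse (I − A)⁻¹ = adj(I−A) / det(I−A).
Column 3 of adj(I−A): (0.0875, 0.4175, 0.9150); det(I−A) = 0.486375.
m_3 = (0.0875 + 0.4175 + 0.9150) / 0.486375 = 1.42 / 0.486375 ≈ 2.9196.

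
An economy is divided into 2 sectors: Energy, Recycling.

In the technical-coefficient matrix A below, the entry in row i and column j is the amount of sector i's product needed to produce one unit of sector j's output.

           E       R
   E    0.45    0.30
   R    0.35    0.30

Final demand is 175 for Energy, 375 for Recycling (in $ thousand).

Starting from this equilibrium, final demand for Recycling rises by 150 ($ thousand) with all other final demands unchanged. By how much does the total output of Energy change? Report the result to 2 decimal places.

I − A =
  [   0.55    -0.30]
  [  -0.35     0.70]
det(I−A) = (0.55)(0.70) − (-0.30)(-0.35) = 0.2800
adj(I−A) = [[0.70, 0.30], [0.35, 0.55]]
(I − A)⁻¹ = adj(I−A) / det(I−A) ≈
  [   2.5000     1.0714]
  [   1.2500     1.9643]
Δx = (I − A)⁻¹ Δd with Δd having +150 in the Recycling component and 0 elsewhere.
So Δx_E = L_ER · (+150), where L_ER = adj(I−A)_ER / det(I−A) = 0.30 / 0.2800.
Δx_E = 0.30 × (+150) / 0.2800 = 45.00 / 0.2800 ≈ 160.71.

Δx_E = 160.71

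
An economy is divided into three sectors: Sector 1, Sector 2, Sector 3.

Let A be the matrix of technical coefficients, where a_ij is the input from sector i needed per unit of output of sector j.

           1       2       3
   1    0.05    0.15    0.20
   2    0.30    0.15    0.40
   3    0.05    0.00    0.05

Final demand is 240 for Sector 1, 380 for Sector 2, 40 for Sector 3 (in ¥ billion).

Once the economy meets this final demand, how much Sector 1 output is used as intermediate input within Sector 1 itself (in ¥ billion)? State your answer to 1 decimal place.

I − A =
  [   0.95    -0.15    -0.20]
  [  -0.30     0.85    -0.40]
  [  -0.05     0.00     0.95]
Cofactors of I−A, C_ij = (−1)^(i+j)·(minor ij) (rows/columns in the sector order above):
  C_11 = (0.85)(0.95) − (-0.40)(0.00) = 0.8075
  C_12 = −[(-0.30)(0.95) − (-0.40)(-0.05)] = 0.3050
  C_13 = (-0.30)(0.00) − (0.85)(-0.05) = 0.0425
  C_21 = −[(-0.15)(0.95) − (-0.20)(0.00)] = 0.1425
  C_22 = (0.95)(0.95) − (-0.20)(-0.05) = 0.8925
  C_23 = −[(0.95)(0.00) − (-0.15)(-0.05)] = 0.0075
  C_31 = (-0.15)(-0.40) − (-0.20)(0.85) = 0.2300
  C_32 = −[(0.95)(-0.40) − (-0.20)(-0.30)] = 0.4400
  C_33 = (0.95)(0.85) − (-0.15)(-0.30) = 0.7625
det(I−A) = Σ_j (I−A)_1j·C_1j = (0.95)(0.8075) + (-0.15)(0.3050) + (-0.20)(0.0425) = 0.712875
adj(I−A) = Cᵀ =
  [ 0.8075   0.1425   0.2300]
  [ 0.3050   0.8925   0.4400]
  [ 0.0425   0.0075   0.7625]
(I − A)⁻¹ = adj(I−A) / det(I−A) ≈
  [   1.1327     0.1999     0.3226]
  [   0.4278     1.2520     0.6172]
  [   0.0596     0.0105     1.0696]
First solve x = (I − A)⁻¹ d = adj(I−A)·d / det(I−A); in particular x_1 = (0.8075·240 + 0.1425·380 + 0.2300·40) / 0.712875 = 257.15 / 0.712875 ≈ 360.722.
Intermediate flow from 1 to 1: z_11 = a_11 · x_1 = 0.05 × 257.15 / 0.712875 = 12.8575 / 0.712875 ≈ 18.0.

z_11 = 18.0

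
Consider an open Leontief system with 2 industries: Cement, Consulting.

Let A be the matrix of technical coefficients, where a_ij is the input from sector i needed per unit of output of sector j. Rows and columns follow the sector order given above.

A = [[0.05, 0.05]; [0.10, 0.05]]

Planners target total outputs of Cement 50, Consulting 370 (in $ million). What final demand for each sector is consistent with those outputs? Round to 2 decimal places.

d_1 = 29.00, d_2 = 346.50

I − A =
  [   0.95    -0.05]
  [  -0.10     0.95]
d = (I − A) x:
  d_1 = (+0.95)·50 + (-0.05)·370 = 29.00
  d_2 = (-0.10)·50 + (+0.95)·370 = 346.50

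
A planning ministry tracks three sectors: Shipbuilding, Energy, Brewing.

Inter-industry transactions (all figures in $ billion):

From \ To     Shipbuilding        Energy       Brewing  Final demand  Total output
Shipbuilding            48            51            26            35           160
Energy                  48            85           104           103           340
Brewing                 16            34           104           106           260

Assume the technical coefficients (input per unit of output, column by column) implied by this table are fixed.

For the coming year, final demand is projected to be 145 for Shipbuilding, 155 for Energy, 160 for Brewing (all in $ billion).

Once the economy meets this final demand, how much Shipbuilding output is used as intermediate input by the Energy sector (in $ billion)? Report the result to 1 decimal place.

z_12 = 89.4

Technical coefficients a_ij = z_ij / X_j:
  a_11 = 48/160 = 0.30, a_21 = 48/160 = 0.30, a_31 = 16/160 = 0.10
  a_12 = 51/340 = 0.15, a_22 = 85/340 = 0.25, a_32 = 34/340 = 0.10
  a_13 = 26/260 = 0.10, a_23 = 104/260 = 0.40, a_33 = 104/260 = 0.40
I − A =
  [   0.70    -0.15    -0.10]
  [  -0.30     0.75    -0.40]
  [  -0.10    -0.10     0.60]
Cofactors of I−A, C_ij = (−1)^(i+j)·(minor ij) (rows/columns in the sector order above):
  C_11 = (0.75)(0.60) − (-0.40)(-0.10) = 0.4100
  C_12 = −[(-0.30)(0.60) − (-0.40)(-0.10)] = 0.2200
  C_13 = (-0.30)(-0.10) − (0.75)(-0.10) = 0.1050
  C_21 = −[(-0.15)(0.60) − (-0.10)(-0.10)] = 0.1000
  C_22 = (0.70)(0.60) − (-0.10)(-0.10) = 0.4100
  C_23 = −[(0.70)(-0.10) − (-0.15)(-0.10)] = 0.0850
  C_31 = (-0.15)(-0.40) − (-0.10)(0.75) = 0.1350
  C_32 = −[(0.70)(-0.40) − (-0.10)(-0.30)] = 0.3100
  C_33 = (0.70)(0.75) − (-0.15)(-0.30) = 0.4800
det(I−A) = Σ_j (I−A)_1j·C_1j = (0.70)(0.4100) + (-0.15)(0.2200) + (-0.10)(0.1050) = 0.2435
adj(I−A) = Cᵀ =
  [ 0.4100   0.1000   0.1350]
  [ 0.2200   0.4100   0.3100]
  [ 0.1050   0.0850   0.4800]
(I − A)⁻¹ = adj(I−A) / det(I−A) ≈
  [   1.6838     0.4107     0.5544]
  [   0.9035     1.6838     1.2731]
  [   0.4312     0.3491     1.9713]
First solve x = (I − A)⁻¹ d = adj(I−A)·d / det(I−A); in particular x_2 = (0.2200·145 + 0.4100·155 + 0.3100·160) / 0.2435 = 145.05 / 0.2435 ≈ 595.688.
Intermediate flow from 1 to 2: z_12 = a_12 · x_2 = 0.15 × 145.05 / 0.2435 = 21.7575 / 0.2435 ≈ 89.4.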